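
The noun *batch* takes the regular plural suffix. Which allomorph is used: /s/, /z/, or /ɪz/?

The stem *batch* ends in a sibilant (/s, z, ʃ, ʒ, tʃ, dʒ/).
The plural suffix surfaces as /ɪz/ after sibilants, /s/ after other voiceless consonants, and /z/ after other voiced sounds.
So the plural -s on *batch* is pronounced /ɪz/.

/ɪz/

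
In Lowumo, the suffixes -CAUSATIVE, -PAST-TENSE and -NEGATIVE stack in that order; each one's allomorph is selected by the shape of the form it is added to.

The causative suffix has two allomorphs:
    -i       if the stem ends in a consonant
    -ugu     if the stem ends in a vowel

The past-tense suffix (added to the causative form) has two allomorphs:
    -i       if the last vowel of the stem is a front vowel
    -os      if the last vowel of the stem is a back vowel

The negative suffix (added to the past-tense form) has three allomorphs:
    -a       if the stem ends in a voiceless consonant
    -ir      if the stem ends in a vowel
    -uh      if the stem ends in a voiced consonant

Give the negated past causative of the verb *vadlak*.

*vadlak* — final sound /k/ (a consonant) → -i → *vadlaki*.
Since the last vowel of the causative form *vadlaki* is /i/ (a front vowel), it takes -i, giving *vadlakii*.
Since the final sound of the past-tense form *vadlakii* is /i/ (a vowel), it takes -ir, giving *vadlakiiir*.

vadlakiiir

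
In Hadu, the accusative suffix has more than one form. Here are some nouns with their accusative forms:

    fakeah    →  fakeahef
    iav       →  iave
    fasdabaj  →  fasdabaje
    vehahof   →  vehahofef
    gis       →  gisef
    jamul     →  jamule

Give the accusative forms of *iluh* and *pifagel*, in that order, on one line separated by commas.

iluhef, pifagele

The alternation tracks the final consonant of the stem — -ef when the stem ends in a voiceless consonant (*fakeah*, *vehahof*, *gis*); -e when the stem ends in a voiced consonant (*iav*, *fasdabaj*, *jamul*).
The final consonant of *iluh* is /h/, which is voiceless, so the suffix is -ef, giving *iluhef*.
Since the final consonant of *pifagel* is /l/ (voiced), it takes -e, giving *pifagele*.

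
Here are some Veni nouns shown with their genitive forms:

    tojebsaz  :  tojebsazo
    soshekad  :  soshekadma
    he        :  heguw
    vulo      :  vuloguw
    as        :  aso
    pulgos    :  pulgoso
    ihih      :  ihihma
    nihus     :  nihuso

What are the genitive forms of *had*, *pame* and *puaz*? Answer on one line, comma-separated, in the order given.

hadma, pameguw, puazo

The alternation tracks the final sound of the stem — -o when the stem ends in a sibilant (*tojebsaz*, *as*, *pulgos*, *nihus*); -ma when the stem ends in a non-sibilant consonant (*soshekad*, *ihih*); -guw when the stem ends in a vowel (*he*, *vulo*).
*had*: final sound = /d/, a non-sibilant consonant → -ma → *hadma*.
Since the final sound of *pame* is /e/ (a vowel), it takes -guw, giving *pameguw*.
Since the final sound of *puaz* is /z/ (a sibilant), it takes -o, giving *puazo*.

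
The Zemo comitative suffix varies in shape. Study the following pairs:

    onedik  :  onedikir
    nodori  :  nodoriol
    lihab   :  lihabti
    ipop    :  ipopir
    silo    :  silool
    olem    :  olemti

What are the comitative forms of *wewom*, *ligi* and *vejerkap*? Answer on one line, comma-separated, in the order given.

The pattern is voicing of the final sound: -ir when the stem ends in a voiceless consonant (*onedik*, *ipop*); -ti when the stem ends in a voiced consonant (*lihab*, *olem*); -ol when the stem ends in a vowel (*nodori*, *silo*).
*wewom*: final sound = /m/, a voiced consonant → -ti → *wewomti*.
*ligi*: final sound = /i/, a vowel → -ol → *ligiol*.
Since the final sound of *vejerkap* is /p/ (a voiceless consonant), it takes -ir, giving *vejerkapir*.

wewomti, ligiol, vejerkapir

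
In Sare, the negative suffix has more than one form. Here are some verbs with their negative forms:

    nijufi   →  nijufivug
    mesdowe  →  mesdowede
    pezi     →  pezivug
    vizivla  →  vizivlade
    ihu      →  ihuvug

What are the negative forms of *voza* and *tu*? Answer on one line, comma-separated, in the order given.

The pattern is height harmony: -vug when the last vowel of the stem is a high vowel (*nijufi*, *pezi*, *ihu*); -de when the last vowel of the stem is a non-high vowel (*mesdowe*, *vizivla*).
The last vowel of *voza* is /a/, which is a non-high vowel, so the suffix is -de, giving *vozade*.
The last vowel of *tu* is /u/, which is a high vowel, so the suffix is -vug, giving *tuvug*.

vozade, tuvug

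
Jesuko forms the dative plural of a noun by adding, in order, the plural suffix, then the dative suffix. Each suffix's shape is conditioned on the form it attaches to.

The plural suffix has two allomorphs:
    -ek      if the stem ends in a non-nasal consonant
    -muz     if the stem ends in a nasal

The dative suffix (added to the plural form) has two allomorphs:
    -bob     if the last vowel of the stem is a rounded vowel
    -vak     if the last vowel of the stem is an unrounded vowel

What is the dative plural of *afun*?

afunmuzbob

*afun*: final consonant = /n/, a nasal → -muz → *afunmuz*.
The last vowel of the plural form *afunmuz* is /u/, which is a rounded vowel, so the dative suffix is -bob, giving *afunmuzbob*.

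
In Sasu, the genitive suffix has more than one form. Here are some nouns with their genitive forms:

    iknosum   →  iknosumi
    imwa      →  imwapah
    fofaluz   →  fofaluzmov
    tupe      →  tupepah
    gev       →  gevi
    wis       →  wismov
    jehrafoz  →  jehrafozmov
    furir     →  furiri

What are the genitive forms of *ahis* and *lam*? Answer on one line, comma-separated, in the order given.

ahismov, lami

The alternation tracks the final sound of the stem — -mov when the stem ends in a sibilant (*fofaluz*, *wis*, *jehrafoz*); -i when the stem ends in a non-sibilant consonant (*iknosum*, *gev*, *furir*); -pah when the stem ends in a vowel (*imwa*, *tupe*).
Since the final sound of *ahis* is /s/ (a sibilant), it takes -mov, giving *ahismov*.
*lam*: final sound = /m/, a non-sibilant consonant → -i → *lami*.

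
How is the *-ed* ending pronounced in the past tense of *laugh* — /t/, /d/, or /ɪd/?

The stem *laugh* ends in a voiceless consonant other than /t/.
The -ed suffix is realized as /ɪd/ after /t, d/; as /t/ after other voiceless consonants; and as /d/ after other voiced sounds.
So -ed on *laugh* is pronounced /t/.

/t/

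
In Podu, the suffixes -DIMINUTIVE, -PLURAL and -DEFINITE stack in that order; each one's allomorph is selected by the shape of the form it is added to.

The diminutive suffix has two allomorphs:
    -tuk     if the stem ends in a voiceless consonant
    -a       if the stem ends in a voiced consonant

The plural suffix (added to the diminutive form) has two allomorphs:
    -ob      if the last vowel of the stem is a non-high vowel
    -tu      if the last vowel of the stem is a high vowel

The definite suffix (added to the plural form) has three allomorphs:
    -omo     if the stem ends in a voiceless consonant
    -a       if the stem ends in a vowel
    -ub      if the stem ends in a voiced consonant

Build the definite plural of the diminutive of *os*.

ostuktua

*os*: final consonant = /s/, voiceless → -tuk → *ostuk*.
The diminutive form *ostuk* — last vowel /u/ (a high vowel) → -tu → *ostuktu*.
The plural form *ostuktu*: final sound = /u/, a vowel → -a → *ostuktua*.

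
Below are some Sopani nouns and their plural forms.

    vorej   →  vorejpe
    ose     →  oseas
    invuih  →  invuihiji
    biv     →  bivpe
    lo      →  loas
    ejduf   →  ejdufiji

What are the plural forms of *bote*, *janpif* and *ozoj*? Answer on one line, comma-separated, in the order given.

boteas, janpifiji, ozojpe

The alternation tracks the final sound of the stem — -iji when the stem ends in a voiceless consonant (*invuih*, *ejduf*); -pe when the stem ends in a voiced consonant (*vorej*, *biv*); -as when the stem ends in a vowel (*ose*, *lo*).
The final sound of *bote* is /e/, which is a vowel, so the suffix is -as, giving *boteas*.
*janpif* — final sound /f/ (a voiceless consonant) → -iji → *janpifiji*.
*ozoj* — final sound /j/ (a voiced consonant) → -pe → *ozojpe*.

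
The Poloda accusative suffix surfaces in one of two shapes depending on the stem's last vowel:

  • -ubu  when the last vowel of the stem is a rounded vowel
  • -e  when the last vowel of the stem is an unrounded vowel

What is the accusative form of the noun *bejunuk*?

bejunukubu

*bejunuk* — last vowel /u/ (a rounded vowel) → -ubu → *bejunukubu*.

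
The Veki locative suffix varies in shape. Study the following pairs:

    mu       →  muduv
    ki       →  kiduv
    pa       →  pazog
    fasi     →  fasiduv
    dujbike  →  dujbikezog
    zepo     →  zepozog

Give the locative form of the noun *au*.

The suffix is conditioned by the last vowel: -duv when the last vowel of the stem is a high vowel (*mu*, *ki*, *fasi*); -zog when the last vowel of the stem is a non-high vowel (*pa*, *dujbike*, *zepo*).
The last vowel of *au* is /u/, which is a high vowel, so the suffix is -duv, giving *auduv*.

auduv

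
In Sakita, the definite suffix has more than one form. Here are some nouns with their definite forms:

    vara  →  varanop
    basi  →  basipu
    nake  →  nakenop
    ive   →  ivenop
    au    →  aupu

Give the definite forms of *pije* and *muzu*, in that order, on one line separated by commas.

The pattern is height harmony: -pu when the last vowel of the stem is a high vowel (*basi*, *au*); -nop when the last vowel of the stem is a non-high vowel (*vara*, *nake*, *ive*).
Since the last vowel of *pije* is /e/ (a non-high vowel), it takes -nop, giving *pijenop*.
*muzu*: last vowel = /u/, a high vowel → -pu → *muzupu*.

pijenop, muzupu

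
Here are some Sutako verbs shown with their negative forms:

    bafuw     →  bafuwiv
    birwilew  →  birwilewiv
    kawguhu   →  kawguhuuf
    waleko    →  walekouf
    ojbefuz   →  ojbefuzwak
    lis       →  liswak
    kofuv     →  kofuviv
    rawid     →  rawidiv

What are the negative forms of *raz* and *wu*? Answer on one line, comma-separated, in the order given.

razwak, wuuf

The suffix is conditioned by the final sound: -wak when the stem ends in a sibilant (*ojbefuz*, *lis*); -iv when the stem ends in a non-sibilant consonant (*bafuw*, *birwilew*, *kofuv*, *rawid*); -uf when the stem ends in a vowel (*kawguhu*, *waleko*).
Since the final sound of *raz* is /z/ (a sibilant), it takes -wak, giving *razwak*.
Since the final sound of *wu* is /u/ (a vowel), it takes -uf, giving *wuuf*.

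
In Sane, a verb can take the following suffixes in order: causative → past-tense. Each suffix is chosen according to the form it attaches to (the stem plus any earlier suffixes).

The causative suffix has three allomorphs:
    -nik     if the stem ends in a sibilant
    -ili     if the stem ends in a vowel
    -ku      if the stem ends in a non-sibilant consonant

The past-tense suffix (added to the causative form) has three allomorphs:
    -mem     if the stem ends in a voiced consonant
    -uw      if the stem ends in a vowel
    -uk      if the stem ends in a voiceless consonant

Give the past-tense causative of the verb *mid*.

midkuuw

*mid* — final sound /d/ (a non-sibilant consonant) → -ku → *midku*.
The final sound of the causative form *midku* is /u/, which is a vowel, so the past-tense suffix is -uw, giving *midkuuw*.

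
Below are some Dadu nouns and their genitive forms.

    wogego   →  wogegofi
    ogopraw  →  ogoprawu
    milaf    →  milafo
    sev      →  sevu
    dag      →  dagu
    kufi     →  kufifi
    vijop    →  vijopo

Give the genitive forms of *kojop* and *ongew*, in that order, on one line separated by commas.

kojopo, ongewu

The alternation tracks the final sound of the stem — -o when the stem ends in a voiceless consonant (*milaf*, *vijop*); -u when the stem ends in a voiced consonant (*ogopraw*, *sev*, *dag*); -fi when the stem ends in a vowel (*wogego*, *kufi*).
The final sound of *kojop* is /p/, which is a voiceless consonant, so the suffix is -o, giving *kojopo*.
The final sound of *ongew* is /w/, which is a voiced consonant, so the suffix is -u, giving *ongewu*.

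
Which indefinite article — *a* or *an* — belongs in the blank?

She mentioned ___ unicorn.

a

The indefinite article is chosen by the initial *sound* of the following word, not its spelling.
*unicorn* begins with the sound /juː/ (u pronounced /juː/) — a consonant sound.
So the article is *a*: She mentioned a unicorn.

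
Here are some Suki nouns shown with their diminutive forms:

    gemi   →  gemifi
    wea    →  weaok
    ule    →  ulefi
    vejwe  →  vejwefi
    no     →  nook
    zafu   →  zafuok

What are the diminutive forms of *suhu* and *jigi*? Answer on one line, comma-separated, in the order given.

The suffix is conditioned by the last vowel: -fi when the last vowel of the stem is a front vowel (*gemi*, *ule*, *vejwe*); -ok when the last vowel of the stem is a back vowel (*wea*, *no*, *zafu*).
*suhu*: last vowel = /u/, a back vowel → -ok → *suhuok*.
The last vowel of *jigi* is /i/, which is a front vowel, so the suffix is -fi, giving *jigifi*.

suhuok, jigifi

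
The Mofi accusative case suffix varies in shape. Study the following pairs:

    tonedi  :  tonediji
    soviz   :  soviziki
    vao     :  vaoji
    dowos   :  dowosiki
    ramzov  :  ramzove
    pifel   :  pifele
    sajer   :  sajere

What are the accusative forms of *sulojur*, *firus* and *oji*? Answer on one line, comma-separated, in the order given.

sulojure, firusiki, ojiji

The alternation tracks the final sound of the stem — -iki when the stem ends in a sibilant (*soviz*, *dowos*); -e when the stem ends in a non-sibilant consonant (*ramzov*, *pifel*, *sajer*); -ji when the stem ends in a vowel (*tonedi*, *vao*).
*sulojur*: final sound = /r/, a non-sibilant consonant → -e → *sulojure*.
The final sound of *firus* is /s/, which is a sibilant, so the suffix is -iki, giving *firusiki*.
*oji*: final sound = /i/, a vowel → -ji → *ojiji*.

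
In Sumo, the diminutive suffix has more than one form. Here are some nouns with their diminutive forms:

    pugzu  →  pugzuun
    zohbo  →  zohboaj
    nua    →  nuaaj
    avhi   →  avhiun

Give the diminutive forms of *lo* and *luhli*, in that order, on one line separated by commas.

The pattern is height harmony: -un when the last vowel of the stem is a high vowel (*pugzu*, *avhi*); -aj when the last vowel of the stem is a non-high vowel (*zohbo*, *nua*).
*lo* — last vowel /o/ (a non-high vowel) → -aj → *loaj*.
*luhli* — last vowel /i/ (a high vowel) → -un → *luhliun*.

loaj, luhliun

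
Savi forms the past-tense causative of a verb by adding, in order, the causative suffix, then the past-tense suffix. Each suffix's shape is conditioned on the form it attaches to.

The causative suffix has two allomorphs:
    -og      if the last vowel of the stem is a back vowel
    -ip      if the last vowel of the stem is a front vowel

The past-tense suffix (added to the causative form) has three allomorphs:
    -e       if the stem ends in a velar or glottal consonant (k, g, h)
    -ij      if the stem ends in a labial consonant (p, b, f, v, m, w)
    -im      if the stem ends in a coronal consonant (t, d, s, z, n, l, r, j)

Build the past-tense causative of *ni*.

niipij

The last vowel of *ni* is /i/, which is a front vowel, so the causative suffix is -ip, giving *niip*.
The causative form *niip* — final consonant /p/ (labial) → -ij → *niipij*.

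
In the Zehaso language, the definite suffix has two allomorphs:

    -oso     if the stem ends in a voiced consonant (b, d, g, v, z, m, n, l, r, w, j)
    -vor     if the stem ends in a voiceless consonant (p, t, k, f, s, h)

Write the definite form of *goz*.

*goz* — final consonant /z/ (voiced) → -oso → *gozoso*.

gozoso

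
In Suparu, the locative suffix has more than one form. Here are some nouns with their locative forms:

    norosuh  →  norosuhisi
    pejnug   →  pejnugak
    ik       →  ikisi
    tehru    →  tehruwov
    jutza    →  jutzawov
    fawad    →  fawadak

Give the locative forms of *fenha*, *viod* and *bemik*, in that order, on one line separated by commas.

fenhawov, viodak, bemikisi

The suffix is conditioned by the final sound: -isi when the stem ends in a voiceless consonant (*norosuh*, *ik*); -ak when the stem ends in a voiced consonant (*pejnug*, *fawad*); -wov when the stem ends in a vowel (*tehru*, *jutza*).
*fenha*: final sound = /a/, a vowel → -wov → *fenhawov*.
*viod*: final sound = /d/, a voiced consonant → -ak → *viodak*.
The final sound of *bemik* is /k/, which is a voiceless consonant, so the suffix is -isi, giving *bemikisi*.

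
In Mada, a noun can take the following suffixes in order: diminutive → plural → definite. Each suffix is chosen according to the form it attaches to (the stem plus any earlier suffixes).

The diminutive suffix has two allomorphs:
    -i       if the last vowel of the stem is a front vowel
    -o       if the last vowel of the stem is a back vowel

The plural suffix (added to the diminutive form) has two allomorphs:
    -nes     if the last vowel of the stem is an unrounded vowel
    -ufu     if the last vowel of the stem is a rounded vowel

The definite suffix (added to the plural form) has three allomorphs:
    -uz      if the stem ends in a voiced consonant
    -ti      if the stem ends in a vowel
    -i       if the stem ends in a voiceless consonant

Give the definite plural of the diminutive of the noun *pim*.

piminesi

The last vowel of *pim* is /i/, which is a front vowel, so the diminutive suffix is -i, giving *pimi*.
The diminutive form *pimi*: last vowel = /i/, an unrounded vowel → -nes → *pimines*.
The plural form *pimines* — final sound /s/ (a voiceless consonant) → -i → *piminesi*.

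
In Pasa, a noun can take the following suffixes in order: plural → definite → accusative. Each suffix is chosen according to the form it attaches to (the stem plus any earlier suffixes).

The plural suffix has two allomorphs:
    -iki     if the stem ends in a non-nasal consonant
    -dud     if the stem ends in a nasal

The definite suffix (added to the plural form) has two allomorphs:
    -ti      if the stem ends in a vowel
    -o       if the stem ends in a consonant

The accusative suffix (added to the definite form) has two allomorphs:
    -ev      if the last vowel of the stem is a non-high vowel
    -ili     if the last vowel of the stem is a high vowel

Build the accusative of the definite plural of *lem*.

*lem*: final consonant = /m/, a nasal → -dud → *lemdud*.
Since the final sound of the plural form *lemdud* is /d/ (a consonant), it takes -o, giving *lemdudo*.
The definite form *lemdudo*: last vowel = /o/, a non-high vowel → -ev → *lemdudoev*.

lemdudoev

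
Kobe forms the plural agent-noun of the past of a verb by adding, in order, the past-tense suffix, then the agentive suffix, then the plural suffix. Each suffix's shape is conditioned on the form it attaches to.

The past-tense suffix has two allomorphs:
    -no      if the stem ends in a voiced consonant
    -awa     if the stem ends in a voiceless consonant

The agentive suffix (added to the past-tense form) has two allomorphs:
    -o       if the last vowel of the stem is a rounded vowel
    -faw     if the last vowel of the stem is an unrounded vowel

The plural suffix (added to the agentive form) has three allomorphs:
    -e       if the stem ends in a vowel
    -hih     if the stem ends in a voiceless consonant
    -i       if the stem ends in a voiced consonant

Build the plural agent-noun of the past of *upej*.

upejnooe

The final consonant of *upej* is /j/, which is voiced, so the past-tense suffix is -no, giving *upejno*.
Since the last vowel of the past-tense form *upejno* is /o/ (a rounded vowel), it takes -o, giving *upejnoo*.
The agentive form *upejnoo* — final sound /o/ (a vowel) → -e → *upejnooe*.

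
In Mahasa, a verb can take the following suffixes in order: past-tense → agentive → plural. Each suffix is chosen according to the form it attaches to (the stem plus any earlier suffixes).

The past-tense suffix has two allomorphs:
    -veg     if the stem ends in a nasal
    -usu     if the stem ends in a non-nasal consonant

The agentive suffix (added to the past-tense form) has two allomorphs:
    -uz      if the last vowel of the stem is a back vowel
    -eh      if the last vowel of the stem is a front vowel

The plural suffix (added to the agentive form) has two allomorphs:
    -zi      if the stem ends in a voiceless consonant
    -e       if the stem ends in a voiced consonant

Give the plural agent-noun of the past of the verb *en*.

envegehzi

*en* — final consonant /n/ (a nasal) → -veg → *enveg*.
The past-tense form *enveg*: last vowel = /e/, a front vowel → -eh → *envegeh*.
The agentive form *envegeh* — final consonant /h/ (voiceless) → -zi → *envegehzi*.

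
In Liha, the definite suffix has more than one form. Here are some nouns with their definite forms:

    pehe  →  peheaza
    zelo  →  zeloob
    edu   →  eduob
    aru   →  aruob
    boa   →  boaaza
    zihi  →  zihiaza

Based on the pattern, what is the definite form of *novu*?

novuob

The suffix is conditioned by the last vowel: -ob when the last vowel of the stem is a rounded vowel (*zelo*, *edu*, *aru*); -aza when the last vowel of the stem is an unrounded vowel (*pehe*, *boa*, *zihi*).
*novu*: last vowel = /u/, a rounded vowel → -ob → *novuob*.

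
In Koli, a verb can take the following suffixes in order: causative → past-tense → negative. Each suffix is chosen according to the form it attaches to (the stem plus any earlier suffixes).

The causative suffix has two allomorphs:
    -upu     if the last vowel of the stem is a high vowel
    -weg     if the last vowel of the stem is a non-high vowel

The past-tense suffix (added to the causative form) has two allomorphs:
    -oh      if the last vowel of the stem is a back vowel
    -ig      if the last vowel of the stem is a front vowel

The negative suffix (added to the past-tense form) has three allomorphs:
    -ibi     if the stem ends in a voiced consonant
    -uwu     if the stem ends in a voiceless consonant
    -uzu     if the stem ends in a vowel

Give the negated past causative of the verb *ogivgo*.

*ogivgo* — last vowel /o/ (a non-high vowel) → -weg → *ogivgoweg*.
The causative form *ogivgoweg* — last vowel /e/ (a front vowel) → -ig → *ogivgowegig*.
The past-tense form *ogivgowegig* — final sound /g/ (a voiced consonant) → -ibi → *ogivgowegigibi*.

ogivgowegigibi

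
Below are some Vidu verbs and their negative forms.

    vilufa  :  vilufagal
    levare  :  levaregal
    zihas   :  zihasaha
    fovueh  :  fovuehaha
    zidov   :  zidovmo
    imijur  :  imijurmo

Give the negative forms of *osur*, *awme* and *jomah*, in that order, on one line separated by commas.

osurmo, awmegal, jomahaha

Looking at the final sound of each stem: -aha when the stem ends in a voiceless consonant (*zihas*, *fovueh*); -mo when the stem ends in a voiced consonant (*zidov*, *imijur*); -gal when the stem ends in a vowel (*vilufa*, *levare*).
*osur* — final sound /r/ (a voiced consonant) → -mo → *osurmo*.
Since the final sound of *awme* is /e/ (a vowel), it takes -gal, giving *awmegal*.
Since the final sound of *jomah* is /h/ (a voiceless consonant), it takes -aha, giving *jomahaha*.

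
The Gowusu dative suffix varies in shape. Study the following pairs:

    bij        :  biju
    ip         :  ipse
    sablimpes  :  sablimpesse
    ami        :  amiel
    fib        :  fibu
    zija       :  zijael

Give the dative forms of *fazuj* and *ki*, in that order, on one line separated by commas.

fazuju, kiel

Looking at the final sound of each stem: -se when the stem ends in a voiceless consonant (*ip*, *sablimpes*); -u when the stem ends in a voiced consonant (*bij*, *fib*); -el when the stem ends in a vowel (*ami*, *zija*).
The final sound of *fazuj* is /j/, which is a voiced consonant, so the suffix is -u, giving *fazuju*.
*ki*: final sound = /i/, a vowel → -el → *kiel*.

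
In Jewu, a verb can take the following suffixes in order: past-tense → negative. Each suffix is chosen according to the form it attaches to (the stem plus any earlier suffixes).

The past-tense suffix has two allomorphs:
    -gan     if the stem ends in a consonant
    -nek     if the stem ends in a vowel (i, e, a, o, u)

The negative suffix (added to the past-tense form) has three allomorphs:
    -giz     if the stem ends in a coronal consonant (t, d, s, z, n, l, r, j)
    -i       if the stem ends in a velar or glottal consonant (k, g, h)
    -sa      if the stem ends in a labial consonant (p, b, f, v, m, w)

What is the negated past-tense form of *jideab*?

*jideab* — final sound /b/ (a consonant) → -gan → *jideabgan*.
The past-tense form *jideabgan*: final consonant = /n/, coronal → -giz → *jideabgangiz*.

jideabgangiz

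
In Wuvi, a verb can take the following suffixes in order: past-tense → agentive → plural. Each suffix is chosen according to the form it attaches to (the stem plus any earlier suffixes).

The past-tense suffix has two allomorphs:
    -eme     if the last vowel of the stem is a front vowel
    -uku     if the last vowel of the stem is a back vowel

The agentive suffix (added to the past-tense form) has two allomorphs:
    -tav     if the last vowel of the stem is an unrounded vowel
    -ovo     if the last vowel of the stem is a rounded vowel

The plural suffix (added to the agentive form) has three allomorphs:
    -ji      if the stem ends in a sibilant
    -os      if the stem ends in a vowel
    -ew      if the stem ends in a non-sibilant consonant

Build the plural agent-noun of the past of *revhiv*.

revhivemetavew

The last vowel of *revhiv* is /i/, which is a front vowel, so the past-tense suffix is -eme, giving *revhiveme*.
The past-tense form *revhiveme* — last vowel /e/ (an unrounded vowel) → -tav → *revhivemetav*.
The agentive form *revhivemetav*: final sound = /v/, a non-sibilant consonant → -ew → *revhivemetavew*.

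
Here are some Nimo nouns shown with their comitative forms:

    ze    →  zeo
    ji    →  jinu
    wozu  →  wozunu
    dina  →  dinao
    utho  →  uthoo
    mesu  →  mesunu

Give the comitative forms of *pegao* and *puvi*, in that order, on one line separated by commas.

pegaoo, puvinu

The suffix is conditioned by the last vowel: -nu when the last vowel of the stem is a high vowel (*ji*, *wozu*, *mesu*); -o when the last vowel of the stem is a non-high vowel (*ze*, *dina*, *utho*).
The last vowel of *pegao* is /o/, which is a non-high vowel, so the suffix is -o, giving *pegaoo*.
*puvi* — last vowel /i/ (a high vowel) → -nu → *puvinu*.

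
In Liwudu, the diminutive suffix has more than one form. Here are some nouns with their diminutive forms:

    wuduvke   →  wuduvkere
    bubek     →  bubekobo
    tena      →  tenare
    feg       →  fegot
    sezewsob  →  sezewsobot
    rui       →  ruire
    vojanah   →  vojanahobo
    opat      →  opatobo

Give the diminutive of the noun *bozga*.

bozgare

Looking at the final sound of each stem: -obo when the stem ends in a voiceless consonant (*bubek*, *vojanah*, *opat*); -ot when the stem ends in a voiced consonant (*feg*, *sezewsob*); -re when the stem ends in a vowel (*wuduvke*, *tena*, *rui*).
The final sound of *bozga* is /a/, which is a vowel, so the suffix is -re, giving *bozgare*.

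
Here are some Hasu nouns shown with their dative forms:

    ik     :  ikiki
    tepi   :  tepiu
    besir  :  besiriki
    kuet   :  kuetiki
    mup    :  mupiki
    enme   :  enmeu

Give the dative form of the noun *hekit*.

hekitiki

Looking at the final sound of each stem: -iki when the stem ends in a consonant (*ik*, *besir*, *kuet*, *mup*); -u when the stem ends in a vowel (*tepi*, *enme*).
Since the final sound of *hekit* is /t/ (a consonant), it takes -iki, giving *hekitiki*.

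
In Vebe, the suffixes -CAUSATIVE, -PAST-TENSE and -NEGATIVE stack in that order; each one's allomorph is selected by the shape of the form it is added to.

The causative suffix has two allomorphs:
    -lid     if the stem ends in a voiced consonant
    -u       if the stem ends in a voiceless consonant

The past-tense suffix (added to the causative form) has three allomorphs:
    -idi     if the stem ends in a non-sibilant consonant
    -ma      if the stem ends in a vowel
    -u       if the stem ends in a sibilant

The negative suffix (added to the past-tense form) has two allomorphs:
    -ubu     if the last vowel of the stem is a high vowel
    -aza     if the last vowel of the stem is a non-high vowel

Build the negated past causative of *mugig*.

The final consonant of *mugig* is /g/, which is voiced, so the causative suffix is -lid, giving *mugiglid*.
Since the final sound of the causative form *mugiglid* is /d/ (a non-sibilant consonant), it takes -idi, giving *mugiglididi*.
Since the last vowel of the past-tense form *mugiglididi* is /i/ (a high vowel), it takes -ubu, giving *mugiglididiubu*.

mugiglididiubu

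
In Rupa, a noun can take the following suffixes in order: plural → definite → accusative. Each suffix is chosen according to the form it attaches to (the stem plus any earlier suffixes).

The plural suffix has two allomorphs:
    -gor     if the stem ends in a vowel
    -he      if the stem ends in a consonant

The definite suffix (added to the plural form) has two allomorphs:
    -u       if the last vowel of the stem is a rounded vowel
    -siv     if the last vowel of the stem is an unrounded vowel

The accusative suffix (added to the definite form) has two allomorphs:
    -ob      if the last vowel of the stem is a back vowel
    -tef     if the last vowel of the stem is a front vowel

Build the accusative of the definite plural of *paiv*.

paivhesivtef

*paiv*: final sound = /v/, a consonant → -he → *paivhe*.
The plural form *paivhe* — last vowel /e/ (an unrounded vowel) → -siv → *paivhesiv*.
The last vowel of the definite form *paivhesiv* is /i/, which is a front vowel, so the accusative suffix is -tef, giving *paivhesivtef*.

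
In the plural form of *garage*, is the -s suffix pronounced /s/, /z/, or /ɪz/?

/ɪz/

The stem *garage* ends in a sibilant (/s, z, ʃ, ʒ, tʃ, dʒ/).
The plural suffix surfaces as /ɪz/ after sibilants, /s/ after other voiceless consonants, and /z/ after other voiced sounds.
So the plural -s on *garage* is pronounced /ɪz/.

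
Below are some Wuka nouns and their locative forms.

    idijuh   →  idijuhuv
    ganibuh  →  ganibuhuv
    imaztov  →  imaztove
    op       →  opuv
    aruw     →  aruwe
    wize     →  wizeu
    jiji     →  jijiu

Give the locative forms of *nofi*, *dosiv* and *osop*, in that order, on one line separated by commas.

nofiu, dosive, osopuv

The suffix is conditioned by the final sound: -uv when the stem ends in a voiceless consonant (*idijuh*, *ganibuh*, *op*); -e when the stem ends in a voiced consonant (*imaztov*, *aruw*); -u when the stem ends in a vowel (*wize*, *jiji*).
The final sound of *nofi* is /i/, which is a vowel, so the suffix is -u, giving *nofiu*.
*dosiv* — final sound /v/ (a voiced consonant) → -e → *dosive*.
Since the final sound of *osop* is /p/ (a voiceless consonant), it takes -uv, giving *osopuv*.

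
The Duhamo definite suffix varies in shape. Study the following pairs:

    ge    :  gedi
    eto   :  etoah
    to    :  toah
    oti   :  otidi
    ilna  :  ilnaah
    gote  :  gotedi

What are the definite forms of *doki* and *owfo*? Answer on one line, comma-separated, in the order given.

dokidi, owfoah

The suffix is conditioned by the last vowel: -di when the last vowel of the stem is a front vowel (*ge*, *oti*, *gote*); -ah when the last vowel of the stem is a back vowel (*eto*, *to*, *ilna*).
Since the last vowel of *doki* is /i/ (a front vowel), it takes -di, giving *dokidi*.
*owfo*: last vowel = /o/, a back vowel → -ah → *owfoah*.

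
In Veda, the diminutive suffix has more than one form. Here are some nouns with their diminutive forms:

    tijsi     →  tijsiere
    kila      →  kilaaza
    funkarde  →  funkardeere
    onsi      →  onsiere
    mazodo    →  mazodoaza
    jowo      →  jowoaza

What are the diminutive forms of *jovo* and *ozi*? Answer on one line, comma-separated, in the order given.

The pattern is front/back vowel harmony: -ere when the last vowel of the stem is a front vowel (*tijsi*, *funkarde*, *onsi*); -aza when the last vowel of the stem is a back vowel (*kila*, *mazodo*, *jowo*).
*jovo* — last vowel /o/ (a back vowel) → -aza → *jovoaza*.
*ozi* — last vowel /i/ (a front vowel) → -ere → *oziere*.

jovoaza, oziere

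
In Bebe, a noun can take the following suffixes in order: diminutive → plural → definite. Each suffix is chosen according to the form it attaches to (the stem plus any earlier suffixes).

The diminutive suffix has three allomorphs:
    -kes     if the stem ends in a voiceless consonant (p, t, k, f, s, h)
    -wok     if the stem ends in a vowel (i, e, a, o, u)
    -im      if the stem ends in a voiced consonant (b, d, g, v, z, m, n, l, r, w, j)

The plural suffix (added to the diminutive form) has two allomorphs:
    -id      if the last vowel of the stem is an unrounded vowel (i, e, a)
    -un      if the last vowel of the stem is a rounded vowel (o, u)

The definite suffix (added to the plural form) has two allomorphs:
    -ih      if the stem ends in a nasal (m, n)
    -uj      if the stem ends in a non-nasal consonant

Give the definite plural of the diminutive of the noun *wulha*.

wulhawokunih

*wulha*: final sound = /a/, a vowel → -wok → *wulhawok*.
The diminutive form *wulhawok* — last vowel /o/ (a rounded vowel) → -un → *wulhawokun*.
Since the final consonant of the plural form *wulhawokun* is /n/ (a nasal), it takes -ih, giving *wulhawokunih*.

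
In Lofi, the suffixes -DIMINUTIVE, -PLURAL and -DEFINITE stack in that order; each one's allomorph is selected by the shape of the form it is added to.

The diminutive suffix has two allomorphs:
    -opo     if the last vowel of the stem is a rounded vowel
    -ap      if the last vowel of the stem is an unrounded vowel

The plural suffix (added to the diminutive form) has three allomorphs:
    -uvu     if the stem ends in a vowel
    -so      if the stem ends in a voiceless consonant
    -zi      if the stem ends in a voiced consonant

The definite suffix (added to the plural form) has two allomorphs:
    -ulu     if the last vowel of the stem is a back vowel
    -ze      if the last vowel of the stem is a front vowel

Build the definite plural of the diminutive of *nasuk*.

*nasuk* — last vowel /u/ (a rounded vowel) → -opo → *nasukopo*.
The diminutive form *nasukopo* — final sound /o/ (a vowel) → -uvu → *nasukopouvu*.
The last vowel of the plural form *nasukopouvu* is /u/, which is a back vowel, so the definite suffix is -ulu, giving *nasukopouvuulu*.

nasukopouvuulu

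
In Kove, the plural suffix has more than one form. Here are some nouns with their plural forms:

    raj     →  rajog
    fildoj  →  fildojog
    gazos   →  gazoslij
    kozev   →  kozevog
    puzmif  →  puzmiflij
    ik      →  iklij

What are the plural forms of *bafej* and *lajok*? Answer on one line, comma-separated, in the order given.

bafejog, lajoklij

Looking at the final consonant of each stem: -lij when the stem ends in a voiceless consonant (*gazos*, *puzmif*, *ik*); -og when the stem ends in a voiced consonant (*raj*, *fildoj*, *kozev*).
*bafej*: final consonant = /j/, voiced → -og → *bafejog*.
Since the final consonant of *lajok* is /k/ (voiceless), it takes -lij, giving *lajoklij*.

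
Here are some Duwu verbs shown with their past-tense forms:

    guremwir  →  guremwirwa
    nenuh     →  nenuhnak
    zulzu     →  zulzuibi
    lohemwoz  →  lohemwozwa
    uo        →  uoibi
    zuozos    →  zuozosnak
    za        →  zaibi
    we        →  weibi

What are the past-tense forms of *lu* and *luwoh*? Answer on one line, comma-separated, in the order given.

Looking at the final sound of each stem: -nak when the stem ends in a voiceless consonant (*nenuh*, *zuozos*); -wa when the stem ends in a voiced consonant (*guremwir*, *lohemwoz*); -ibi when the stem ends in a vowel (*zulzu*, *uo*, *za*, *we*).
*lu*: final sound = /u/, a vowel → -ibi → *luibi*.
Since the final sound of *luwoh* is /h/ (a voiceless consonant), it takes -nak, giving *luwohnak*.

luibi, luwohnak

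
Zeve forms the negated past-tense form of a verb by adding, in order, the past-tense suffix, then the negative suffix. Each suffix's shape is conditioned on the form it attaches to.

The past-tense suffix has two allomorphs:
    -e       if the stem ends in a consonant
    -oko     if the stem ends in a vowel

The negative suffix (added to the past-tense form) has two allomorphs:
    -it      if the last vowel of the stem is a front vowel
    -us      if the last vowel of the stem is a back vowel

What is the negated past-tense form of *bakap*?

bakapeit

Since the final sound of *bakap* is /p/ (a consonant), it takes -e, giving *bakape*.
Since the last vowel of the past-tense form *bakape* is /e/ (a front vowel), it takes -it, giving *bakapeit*.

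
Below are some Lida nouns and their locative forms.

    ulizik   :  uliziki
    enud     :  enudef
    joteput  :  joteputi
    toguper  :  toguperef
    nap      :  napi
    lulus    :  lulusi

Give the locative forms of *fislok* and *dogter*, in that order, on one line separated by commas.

fisloki, dogteref

The suffix is conditioned by the final consonant: -i when the stem ends in a voiceless consonant (*ulizik*, *joteput*, *nap*, *lulus*); -ef when the stem ends in a voiced consonant (*enud*, *toguper*).
*fislok* — final consonant /k/ (voiceless) → -i → *fisloki*.
*dogter* — final consonant /r/ (voiced) → -ef → *dogteref*.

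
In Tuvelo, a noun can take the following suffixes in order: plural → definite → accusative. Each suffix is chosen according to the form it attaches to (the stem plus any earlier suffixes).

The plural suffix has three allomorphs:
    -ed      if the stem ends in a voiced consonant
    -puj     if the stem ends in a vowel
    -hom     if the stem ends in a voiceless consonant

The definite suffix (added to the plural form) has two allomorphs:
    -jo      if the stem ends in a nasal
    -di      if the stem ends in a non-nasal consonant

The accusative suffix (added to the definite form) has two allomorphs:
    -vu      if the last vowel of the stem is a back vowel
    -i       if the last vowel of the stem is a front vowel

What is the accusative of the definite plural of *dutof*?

Since the final sound of *dutof* is /f/ (a voiceless consonant), it takes -hom, giving *dutofhom*.
The final consonant of the plural form *dutofhom* is /m/, which is a nasal, so the definite suffix is -jo, giving *dutofhomjo*.
The definite form *dutofhomjo*: last vowel = /o/, a back vowel → -vu → *dutofhomjovu*.

dutofhomjovu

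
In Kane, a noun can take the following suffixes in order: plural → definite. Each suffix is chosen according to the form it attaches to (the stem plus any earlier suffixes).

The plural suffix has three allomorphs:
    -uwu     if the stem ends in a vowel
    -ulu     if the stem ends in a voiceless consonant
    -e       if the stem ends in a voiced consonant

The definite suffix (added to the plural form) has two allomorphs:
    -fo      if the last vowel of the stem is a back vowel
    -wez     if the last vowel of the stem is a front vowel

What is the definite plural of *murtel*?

*murtel*: final sound = /l/, a voiced consonant → -e → *murtele*.
The plural form *murtele*: last vowel = /e/, a front vowel → -wez → *murtelewez*.

murtelewez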